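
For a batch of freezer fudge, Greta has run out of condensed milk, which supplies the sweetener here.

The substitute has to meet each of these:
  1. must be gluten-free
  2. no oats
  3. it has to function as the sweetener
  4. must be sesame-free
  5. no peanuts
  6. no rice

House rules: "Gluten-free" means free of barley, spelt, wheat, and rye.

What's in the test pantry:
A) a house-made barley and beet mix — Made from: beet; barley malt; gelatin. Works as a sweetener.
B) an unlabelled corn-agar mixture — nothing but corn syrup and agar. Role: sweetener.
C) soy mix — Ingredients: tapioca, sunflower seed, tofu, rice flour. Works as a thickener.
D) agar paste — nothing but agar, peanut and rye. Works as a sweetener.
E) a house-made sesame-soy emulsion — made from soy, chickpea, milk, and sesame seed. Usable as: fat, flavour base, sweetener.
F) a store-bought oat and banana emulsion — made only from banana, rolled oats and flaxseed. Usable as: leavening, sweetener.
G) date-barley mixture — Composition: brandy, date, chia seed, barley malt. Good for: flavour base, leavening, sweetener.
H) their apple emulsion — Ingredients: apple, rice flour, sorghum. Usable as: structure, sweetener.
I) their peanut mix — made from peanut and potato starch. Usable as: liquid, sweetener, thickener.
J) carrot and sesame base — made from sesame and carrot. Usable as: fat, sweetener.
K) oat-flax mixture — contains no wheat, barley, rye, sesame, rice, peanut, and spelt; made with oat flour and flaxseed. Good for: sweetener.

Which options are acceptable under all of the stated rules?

A: has barley malt, so not gluten-free — reject
B: nothing on the exclusion list — OK
C: not usable as a sweetener; has rice flour, so not rice-free — out
D: has rye, so not gluten-free; has peanut, so not peanut-free — out
E: has sesame seed, so not sesame-free — out
F: has rolled oats, so not oat-free — reject
G: has barley malt, so not gluten-free — out
H: has rice flour, so not rice-free — reject
I: has peanut, so not peanut-free — no
J: has sesame, so not sesame-free — no
K: has oat flour, so not oat-free — reject

B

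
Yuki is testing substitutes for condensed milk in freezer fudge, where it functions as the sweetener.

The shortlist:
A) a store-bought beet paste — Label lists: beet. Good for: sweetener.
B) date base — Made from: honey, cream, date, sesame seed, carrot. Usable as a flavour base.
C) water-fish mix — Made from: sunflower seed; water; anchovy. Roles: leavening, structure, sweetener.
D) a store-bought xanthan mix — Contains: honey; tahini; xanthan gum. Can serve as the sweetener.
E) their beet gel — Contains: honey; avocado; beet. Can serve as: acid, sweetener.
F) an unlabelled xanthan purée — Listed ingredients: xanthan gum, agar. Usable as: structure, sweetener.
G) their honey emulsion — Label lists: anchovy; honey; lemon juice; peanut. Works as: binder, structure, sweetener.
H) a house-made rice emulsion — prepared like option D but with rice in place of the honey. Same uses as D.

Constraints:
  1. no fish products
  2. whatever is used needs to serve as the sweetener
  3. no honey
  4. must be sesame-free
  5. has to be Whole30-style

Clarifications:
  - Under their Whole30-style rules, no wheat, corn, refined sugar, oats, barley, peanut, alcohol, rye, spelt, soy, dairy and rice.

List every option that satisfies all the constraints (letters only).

A, F

A: no fish, no honey — valid
B: not usable as a sweetener; has cream, so not Whole30-style (and 2 more) — no
C: has anchovy, so not fish-free — reject
D: has tahini, so not sesame-free; has honey, so not honey-free — reject
E: has honey, so not honey-free — out
F: only agar and xanthan gum; none excluded — keep
G: has peanut, so not Whole30-style; has anchovy, so not fish-free (and 1 more) — out
H: has rice, so not Whole30-style; has tahini, so not sesame-free — reject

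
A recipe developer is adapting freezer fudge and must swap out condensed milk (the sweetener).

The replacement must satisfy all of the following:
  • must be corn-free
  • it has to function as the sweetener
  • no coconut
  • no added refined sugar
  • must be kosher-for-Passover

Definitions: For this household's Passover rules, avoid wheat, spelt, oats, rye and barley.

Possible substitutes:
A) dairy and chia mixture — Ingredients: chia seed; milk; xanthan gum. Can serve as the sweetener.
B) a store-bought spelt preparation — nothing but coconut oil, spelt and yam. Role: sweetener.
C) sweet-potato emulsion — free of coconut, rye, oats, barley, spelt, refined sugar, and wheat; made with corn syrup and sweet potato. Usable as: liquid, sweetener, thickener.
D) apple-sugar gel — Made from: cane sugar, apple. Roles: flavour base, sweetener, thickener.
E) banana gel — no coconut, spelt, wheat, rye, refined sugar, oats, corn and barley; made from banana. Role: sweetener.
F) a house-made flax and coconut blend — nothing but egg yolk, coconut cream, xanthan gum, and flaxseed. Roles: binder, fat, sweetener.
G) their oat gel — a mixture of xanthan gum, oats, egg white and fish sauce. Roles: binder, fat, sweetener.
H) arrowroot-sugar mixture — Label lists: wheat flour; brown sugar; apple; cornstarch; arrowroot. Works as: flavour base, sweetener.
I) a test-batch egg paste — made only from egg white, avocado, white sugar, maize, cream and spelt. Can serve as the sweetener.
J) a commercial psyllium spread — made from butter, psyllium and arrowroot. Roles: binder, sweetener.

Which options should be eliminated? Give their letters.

B, C, D, F, G, H, I

A: only milk, chia seed, and xanthan gum; none excluded — valid
B: has spelt, so not kosher-for-Passover; has coconut oil, so not coconut-free — no
C: has corn syrup, so not corn-free — out
D: has cane sugar, so not no-added-sugar — no
E: works as a sweetener, no coconut, no refined sugar — keep
F: has coconut cream, so not coconut-free — reject
G: has oats, so not kosher-for-Passover — reject
H: has wheat flour, so not kosher-for-Passover; has cornstarch, so not corn-free (and 1 more) — no
I: has spelt, so not kosher-for-Passover; has maize, so not corn-free (and 1 more) — reject
J: no corn, no refined sugar — keep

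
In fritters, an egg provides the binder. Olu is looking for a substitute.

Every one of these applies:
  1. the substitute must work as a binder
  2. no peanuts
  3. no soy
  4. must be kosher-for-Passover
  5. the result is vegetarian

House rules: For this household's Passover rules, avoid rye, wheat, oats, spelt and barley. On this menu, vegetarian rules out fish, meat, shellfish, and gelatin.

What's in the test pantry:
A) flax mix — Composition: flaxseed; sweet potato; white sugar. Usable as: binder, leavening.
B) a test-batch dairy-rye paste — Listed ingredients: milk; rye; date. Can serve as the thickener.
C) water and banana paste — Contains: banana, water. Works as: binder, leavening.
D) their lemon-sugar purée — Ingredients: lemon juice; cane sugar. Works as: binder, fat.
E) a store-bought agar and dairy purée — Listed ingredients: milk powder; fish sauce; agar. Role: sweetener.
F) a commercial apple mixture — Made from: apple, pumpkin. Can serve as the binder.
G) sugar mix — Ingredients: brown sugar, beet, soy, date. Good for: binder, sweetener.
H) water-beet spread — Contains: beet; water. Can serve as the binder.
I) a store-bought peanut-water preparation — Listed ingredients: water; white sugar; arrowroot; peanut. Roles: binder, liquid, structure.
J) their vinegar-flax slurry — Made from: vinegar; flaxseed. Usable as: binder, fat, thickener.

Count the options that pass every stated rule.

A: every rule checks out — keep
B: not usable as a binder; has rye, so not kosher-for-Passover — no
C: only water and banana; none excluded — keep
D: only cane sugar and lemon juice; none excluded — OK
E: not usable as a binder; has fish sauce, so not vegetarian — reject
F: only apple and pumpkin; none excluded — keep
G: has soy, so not soy-free — no
H: nothing on the exclusion list — OK
I: has peanut, so not peanut-free — out
J: only vinegar and flaxseed; none excluded — keep

6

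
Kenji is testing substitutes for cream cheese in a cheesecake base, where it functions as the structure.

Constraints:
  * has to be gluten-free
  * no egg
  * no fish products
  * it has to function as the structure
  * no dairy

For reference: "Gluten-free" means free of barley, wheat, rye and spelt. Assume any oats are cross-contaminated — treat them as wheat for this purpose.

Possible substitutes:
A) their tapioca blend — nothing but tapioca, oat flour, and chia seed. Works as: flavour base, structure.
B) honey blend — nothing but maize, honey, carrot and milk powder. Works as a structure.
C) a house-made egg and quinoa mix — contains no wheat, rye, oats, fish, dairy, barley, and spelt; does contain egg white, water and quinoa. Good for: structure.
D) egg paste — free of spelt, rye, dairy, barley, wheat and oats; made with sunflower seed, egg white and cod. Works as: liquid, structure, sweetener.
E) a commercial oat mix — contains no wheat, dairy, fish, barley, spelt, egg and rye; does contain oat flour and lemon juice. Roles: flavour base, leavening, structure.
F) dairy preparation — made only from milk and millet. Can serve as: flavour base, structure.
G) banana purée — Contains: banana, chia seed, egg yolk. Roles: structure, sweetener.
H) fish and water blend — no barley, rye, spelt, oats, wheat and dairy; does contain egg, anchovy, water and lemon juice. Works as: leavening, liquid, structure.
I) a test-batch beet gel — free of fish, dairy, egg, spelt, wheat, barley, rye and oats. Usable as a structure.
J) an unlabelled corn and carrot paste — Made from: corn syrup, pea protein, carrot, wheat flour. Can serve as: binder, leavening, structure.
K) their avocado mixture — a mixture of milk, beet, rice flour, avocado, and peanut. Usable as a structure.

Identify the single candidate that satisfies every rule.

A: has oat flour, so not gluten-free — out
B: has milk powder, so not dairy-free — out
C: has egg white, so not egg-free — reject
D: has egg white, so not egg-free; has cod, so not fish-free — reject
E: has oat flour, so not gluten-free — no
F: has milk, so not dairy-free — reject
G: has egg yolk, so not egg-free — out
H: has egg, so not egg-free; has anchovy, so not fish-free — no
I: every rule checks out — OK
J: has wheat flour, so not gluten-free — out
K: has milk, so not dairy-free — no

I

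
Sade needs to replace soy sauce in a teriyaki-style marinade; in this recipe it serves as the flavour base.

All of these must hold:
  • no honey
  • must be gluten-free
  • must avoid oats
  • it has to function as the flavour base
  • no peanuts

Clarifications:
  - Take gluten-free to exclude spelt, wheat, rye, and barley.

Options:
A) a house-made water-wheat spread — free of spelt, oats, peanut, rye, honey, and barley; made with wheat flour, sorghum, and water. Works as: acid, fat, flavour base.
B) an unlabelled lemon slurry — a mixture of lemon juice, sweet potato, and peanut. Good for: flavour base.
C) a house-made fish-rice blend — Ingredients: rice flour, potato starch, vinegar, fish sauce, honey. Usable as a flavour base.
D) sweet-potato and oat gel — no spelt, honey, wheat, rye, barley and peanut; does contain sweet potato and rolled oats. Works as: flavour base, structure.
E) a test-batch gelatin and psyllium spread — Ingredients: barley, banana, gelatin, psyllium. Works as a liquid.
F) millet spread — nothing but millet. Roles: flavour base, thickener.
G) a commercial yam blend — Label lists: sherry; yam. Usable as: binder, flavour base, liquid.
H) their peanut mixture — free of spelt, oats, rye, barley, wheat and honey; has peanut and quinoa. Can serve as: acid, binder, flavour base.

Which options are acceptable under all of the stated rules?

F, G

A: has wheat flour, so not gluten-free — out
B: has peanut, so not peanut-free — no
C: has honey, so not honey-free — no
D: has rolled oats, so not oat-free — out
E: not usable as a flavour base; has barley, so not gluten-free — reject
F: works as a flavour base, gluten-free, no oats — keep
G: all constraints satisfied — OK
H: has peanut, so not peanut-free — reject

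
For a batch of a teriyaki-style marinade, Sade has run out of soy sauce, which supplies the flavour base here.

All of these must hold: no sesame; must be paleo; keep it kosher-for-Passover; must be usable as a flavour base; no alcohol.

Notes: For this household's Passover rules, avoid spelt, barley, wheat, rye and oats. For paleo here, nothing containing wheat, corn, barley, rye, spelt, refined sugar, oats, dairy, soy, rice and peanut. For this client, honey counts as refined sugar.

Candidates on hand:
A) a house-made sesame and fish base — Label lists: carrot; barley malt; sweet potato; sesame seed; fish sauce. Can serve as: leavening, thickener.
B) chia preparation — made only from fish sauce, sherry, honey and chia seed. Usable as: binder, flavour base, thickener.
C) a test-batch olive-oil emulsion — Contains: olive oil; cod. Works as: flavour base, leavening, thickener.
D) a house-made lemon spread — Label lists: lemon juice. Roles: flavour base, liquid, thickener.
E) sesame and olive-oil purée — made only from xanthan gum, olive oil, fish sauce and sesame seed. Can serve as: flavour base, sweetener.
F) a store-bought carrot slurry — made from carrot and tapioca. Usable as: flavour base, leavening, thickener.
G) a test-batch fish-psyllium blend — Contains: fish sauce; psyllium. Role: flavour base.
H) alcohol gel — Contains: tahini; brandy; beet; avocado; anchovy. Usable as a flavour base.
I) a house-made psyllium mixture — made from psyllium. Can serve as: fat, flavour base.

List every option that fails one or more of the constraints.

A: not usable as a flavour base; has barley malt, so not kosher-for-Passover (and 2 more) — no
B: has honey, so not paleo; has sherry, so not alcohol-free — no
C: only cod and olive oil; none excluded — OK
D: only lemon juice; none excluded — keep
E: has sesame seed, so not sesame-free — reject
F: all constraints satisfied — OK
G: only fish sauce and psyllium; none excluded — valid
H: has tahini, so not sesame-free; has brandy, so not alcohol-free — reject
I: only psyllium; none excluded — OK

A, B, E, H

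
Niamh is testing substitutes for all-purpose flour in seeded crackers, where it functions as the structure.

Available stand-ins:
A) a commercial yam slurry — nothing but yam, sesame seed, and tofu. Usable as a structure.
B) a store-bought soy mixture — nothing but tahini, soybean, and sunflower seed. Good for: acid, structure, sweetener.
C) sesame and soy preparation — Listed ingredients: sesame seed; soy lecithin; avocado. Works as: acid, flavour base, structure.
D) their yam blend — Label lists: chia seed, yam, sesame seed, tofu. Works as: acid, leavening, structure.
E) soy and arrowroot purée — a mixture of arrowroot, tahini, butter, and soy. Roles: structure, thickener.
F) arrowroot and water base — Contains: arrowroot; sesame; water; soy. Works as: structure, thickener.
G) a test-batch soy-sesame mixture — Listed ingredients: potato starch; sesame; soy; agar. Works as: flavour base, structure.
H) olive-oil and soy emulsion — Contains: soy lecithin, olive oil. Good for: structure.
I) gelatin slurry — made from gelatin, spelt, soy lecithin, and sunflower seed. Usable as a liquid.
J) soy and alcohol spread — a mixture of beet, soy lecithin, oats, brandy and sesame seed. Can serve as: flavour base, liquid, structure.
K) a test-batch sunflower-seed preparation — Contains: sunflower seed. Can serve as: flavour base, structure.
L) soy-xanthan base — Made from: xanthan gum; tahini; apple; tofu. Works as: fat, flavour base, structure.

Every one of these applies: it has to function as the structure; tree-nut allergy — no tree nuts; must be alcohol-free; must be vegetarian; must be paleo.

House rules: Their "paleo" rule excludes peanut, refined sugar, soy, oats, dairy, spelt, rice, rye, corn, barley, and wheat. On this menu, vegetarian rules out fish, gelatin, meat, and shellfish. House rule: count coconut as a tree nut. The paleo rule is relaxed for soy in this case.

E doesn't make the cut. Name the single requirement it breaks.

paleo

usable as a structure: satisfied
paleo: has butter — fails
vegetarian: satisfied
alcohol-free: satisfied
tree-nut-free: satisfied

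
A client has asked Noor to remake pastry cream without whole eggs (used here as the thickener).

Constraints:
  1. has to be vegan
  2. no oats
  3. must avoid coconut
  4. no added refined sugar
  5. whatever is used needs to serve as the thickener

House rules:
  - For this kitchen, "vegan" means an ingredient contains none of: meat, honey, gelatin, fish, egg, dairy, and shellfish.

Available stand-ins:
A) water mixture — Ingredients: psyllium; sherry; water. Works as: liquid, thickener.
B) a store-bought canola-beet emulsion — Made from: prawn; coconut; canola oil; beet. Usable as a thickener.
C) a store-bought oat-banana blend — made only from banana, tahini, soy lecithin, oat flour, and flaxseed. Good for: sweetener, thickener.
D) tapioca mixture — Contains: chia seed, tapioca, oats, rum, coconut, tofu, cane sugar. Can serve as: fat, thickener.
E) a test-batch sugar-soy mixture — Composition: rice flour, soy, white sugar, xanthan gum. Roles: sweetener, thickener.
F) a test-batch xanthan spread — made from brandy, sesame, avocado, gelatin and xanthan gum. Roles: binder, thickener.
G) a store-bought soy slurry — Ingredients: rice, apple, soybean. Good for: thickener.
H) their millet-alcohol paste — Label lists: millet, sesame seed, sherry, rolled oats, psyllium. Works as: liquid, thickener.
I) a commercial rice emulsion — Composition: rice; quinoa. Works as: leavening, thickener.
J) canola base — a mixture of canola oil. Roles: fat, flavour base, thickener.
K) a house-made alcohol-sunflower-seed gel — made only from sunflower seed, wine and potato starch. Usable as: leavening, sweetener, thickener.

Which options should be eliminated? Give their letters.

B, C, D, E, F, H

A: nothing on the exclusion list — keep
B: has prawn, so not vegan; has coconut, so not coconut-free — reject
C: has oat flour, so not oat-free — no
D: has oats, so not oat-free; has coconut, so not coconut-free (and 1 more) — no
E: has white sugar, so not no-added-sugar — out
F: has gelatin, so not vegan — no
G: every rule checks out — OK
H: has rolled oats, so not oat-free — reject
I: only rice and quinoa; none excluded — OK
J: nothing on the exclusion list — OK
K: works as a thickener, vegan, no oats — valid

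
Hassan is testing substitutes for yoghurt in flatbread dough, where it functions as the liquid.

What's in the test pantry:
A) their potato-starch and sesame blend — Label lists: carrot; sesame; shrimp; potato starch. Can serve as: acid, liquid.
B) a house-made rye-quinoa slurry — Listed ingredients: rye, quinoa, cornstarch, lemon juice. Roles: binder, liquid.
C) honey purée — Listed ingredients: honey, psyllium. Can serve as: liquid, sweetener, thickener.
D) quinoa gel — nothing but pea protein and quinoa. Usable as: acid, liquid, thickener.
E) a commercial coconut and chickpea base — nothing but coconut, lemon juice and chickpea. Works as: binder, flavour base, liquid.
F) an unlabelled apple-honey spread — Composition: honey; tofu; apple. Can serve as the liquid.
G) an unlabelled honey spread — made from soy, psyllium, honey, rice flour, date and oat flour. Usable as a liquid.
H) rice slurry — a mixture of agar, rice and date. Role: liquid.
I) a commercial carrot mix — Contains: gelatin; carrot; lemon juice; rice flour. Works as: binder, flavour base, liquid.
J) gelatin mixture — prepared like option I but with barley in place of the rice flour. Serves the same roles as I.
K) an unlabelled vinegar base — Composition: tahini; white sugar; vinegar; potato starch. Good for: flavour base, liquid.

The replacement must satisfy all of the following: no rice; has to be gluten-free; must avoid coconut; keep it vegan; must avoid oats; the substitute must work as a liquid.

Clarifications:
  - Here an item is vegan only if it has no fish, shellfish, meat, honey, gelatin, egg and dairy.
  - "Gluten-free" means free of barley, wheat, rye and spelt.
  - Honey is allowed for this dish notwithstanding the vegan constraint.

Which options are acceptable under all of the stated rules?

A: has shrimp, so not vegan — reject
B: has rye, so not gluten-free — reject
C: honey is permitted under the vegan carve-out; nothing else excluded — keep
D: only pea protein and quinoa; none excluded — valid
E: has coconut, so not coconut-free — out
F: honey is permitted under the vegan carve-out; nothing else excluded — OK
G: has oat flour, so not oat-free; has rice flour, so not rice-free — reject
H: has rice, so not rice-free — reject
I: has gelatin, so not vegan; has rice flour, so not rice-free — no
J: has gelatin, so not vegan; has barley, so not gluten-free — reject
K: tahini and white sugar etc. — none of it excluded — valid

C, D, F, K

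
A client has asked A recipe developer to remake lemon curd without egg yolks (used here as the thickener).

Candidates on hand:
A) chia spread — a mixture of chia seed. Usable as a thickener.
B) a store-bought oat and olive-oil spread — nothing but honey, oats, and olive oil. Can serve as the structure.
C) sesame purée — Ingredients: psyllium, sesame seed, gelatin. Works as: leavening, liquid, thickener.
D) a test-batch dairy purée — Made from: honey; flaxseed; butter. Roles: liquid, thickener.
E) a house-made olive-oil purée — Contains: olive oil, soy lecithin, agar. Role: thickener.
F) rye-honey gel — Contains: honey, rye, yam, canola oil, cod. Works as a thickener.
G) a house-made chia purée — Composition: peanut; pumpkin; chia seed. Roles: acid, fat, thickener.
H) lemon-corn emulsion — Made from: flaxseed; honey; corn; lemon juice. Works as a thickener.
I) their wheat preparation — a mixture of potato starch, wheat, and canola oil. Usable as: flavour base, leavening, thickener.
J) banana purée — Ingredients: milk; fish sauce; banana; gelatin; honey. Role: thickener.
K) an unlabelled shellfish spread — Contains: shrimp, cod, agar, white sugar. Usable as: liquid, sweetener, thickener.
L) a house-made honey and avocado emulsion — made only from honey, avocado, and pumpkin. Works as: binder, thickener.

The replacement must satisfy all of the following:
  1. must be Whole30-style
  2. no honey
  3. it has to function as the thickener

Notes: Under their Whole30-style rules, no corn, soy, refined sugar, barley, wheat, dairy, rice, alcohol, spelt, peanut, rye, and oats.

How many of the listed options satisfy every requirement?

A: only chia seed; none excluded — valid
B: not usable as a thickener; has oats, so not Whole30-style (and 1 more) — no
C: works as a thickener, Whole30-style, no honey — keep
D: has butter, so not Whole30-style; has honey, so not honey-free — no
E: has soy lecithin, so not Whole30-style — reject
F: has rye, so not Whole30-style; has honey, so not honey-free — reject
G: has peanut, so not Whole30-style — no
H: has corn, so not Whole30-style; has honey, so not honey-free — out
I: has wheat, so not Whole30-style — out
J: has milk, so not Whole30-style; has honey, so not honey-free — out
K: has white sugar, so not Whole30-style — out
L: has honey, so not honey-free — out

2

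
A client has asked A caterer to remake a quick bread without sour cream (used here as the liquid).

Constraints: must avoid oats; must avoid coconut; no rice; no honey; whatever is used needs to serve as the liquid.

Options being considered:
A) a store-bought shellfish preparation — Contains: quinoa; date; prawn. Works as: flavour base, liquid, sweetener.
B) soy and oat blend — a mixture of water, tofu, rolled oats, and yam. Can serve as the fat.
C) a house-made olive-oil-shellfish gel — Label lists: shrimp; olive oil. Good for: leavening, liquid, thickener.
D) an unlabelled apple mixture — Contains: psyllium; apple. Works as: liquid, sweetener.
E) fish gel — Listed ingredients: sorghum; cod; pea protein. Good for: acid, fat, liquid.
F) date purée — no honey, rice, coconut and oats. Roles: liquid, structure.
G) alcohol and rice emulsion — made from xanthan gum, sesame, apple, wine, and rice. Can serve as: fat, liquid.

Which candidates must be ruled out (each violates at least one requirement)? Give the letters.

B, G

A: no honey, no oats — valid
B: not usable as a liquid; has rolled oats, so not oat-free — out
C: only shrimp and olive oil; none excluded — keep
D: every rule checks out — OK
E: only cod, sorghum, and pea protein; none excluded — valid
F: works as a liquid, no oats, no honey — valid
G: has rice, so not rice-free — no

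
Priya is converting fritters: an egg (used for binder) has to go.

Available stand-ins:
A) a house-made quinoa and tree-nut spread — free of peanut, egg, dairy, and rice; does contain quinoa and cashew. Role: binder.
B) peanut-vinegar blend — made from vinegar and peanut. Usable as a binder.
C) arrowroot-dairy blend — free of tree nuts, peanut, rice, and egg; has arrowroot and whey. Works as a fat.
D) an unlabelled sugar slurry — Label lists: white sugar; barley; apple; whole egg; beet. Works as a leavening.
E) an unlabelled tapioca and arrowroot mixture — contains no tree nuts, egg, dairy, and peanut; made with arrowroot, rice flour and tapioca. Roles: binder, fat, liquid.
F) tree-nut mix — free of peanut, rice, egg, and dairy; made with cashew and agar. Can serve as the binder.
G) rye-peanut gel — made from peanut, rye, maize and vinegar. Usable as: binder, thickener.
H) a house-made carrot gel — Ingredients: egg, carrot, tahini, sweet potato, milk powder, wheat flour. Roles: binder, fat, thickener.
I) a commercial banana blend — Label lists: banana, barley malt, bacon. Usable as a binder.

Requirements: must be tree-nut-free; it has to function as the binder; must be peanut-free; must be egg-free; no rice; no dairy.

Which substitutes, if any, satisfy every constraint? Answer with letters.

I

A: has cashew, so not tree-nut-free — reject
B: has peanut, so not peanut-free — out
C: not usable as a binder; has whey, so not dairy-free — out
D: not usable as a binder; has whole egg, so not egg-free — out
E: has rice flour, so not rice-free — out
F: has cashew, so not tree-nut-free — out
G: has peanut, so not peanut-free — no
H: has milk powder, so not dairy-free; has egg, so not egg-free — out
I: no peanut, no egg — OK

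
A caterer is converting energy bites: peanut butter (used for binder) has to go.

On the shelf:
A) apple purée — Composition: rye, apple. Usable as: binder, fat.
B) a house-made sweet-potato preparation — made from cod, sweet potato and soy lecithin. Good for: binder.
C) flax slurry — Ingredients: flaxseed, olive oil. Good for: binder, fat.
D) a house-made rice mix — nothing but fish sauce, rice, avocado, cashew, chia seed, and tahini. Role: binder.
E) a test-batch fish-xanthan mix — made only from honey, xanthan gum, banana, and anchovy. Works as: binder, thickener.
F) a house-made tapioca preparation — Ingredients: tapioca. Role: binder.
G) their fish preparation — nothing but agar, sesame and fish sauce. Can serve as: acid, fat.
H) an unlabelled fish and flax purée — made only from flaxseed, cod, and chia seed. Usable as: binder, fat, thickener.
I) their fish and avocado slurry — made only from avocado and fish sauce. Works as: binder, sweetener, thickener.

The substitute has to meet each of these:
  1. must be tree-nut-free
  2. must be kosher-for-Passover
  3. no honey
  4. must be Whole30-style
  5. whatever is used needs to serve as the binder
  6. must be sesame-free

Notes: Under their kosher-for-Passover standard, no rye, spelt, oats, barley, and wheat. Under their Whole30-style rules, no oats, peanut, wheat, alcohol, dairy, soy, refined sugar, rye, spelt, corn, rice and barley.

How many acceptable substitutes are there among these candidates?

4

A: has rye, so not kosher-for-Passover; has rye, so not Whole30-style — reject
B: has soy lecithin, so not Whole30-style — reject
C: only flaxseed and olive oil; none excluded — valid
D: has rice, so not Whole30-style; has cashew, so not tree-nut-free (and 1 more) — out
E: has honey, so not honey-free — no
F: no honey, no sesame — OK
G: not usable as a binder; has sesame, so not sesame-free — out
H: kosher-for-Passover, no honey — valid
I: works as a binder, Whole30-style, kosher-for-Passover — keep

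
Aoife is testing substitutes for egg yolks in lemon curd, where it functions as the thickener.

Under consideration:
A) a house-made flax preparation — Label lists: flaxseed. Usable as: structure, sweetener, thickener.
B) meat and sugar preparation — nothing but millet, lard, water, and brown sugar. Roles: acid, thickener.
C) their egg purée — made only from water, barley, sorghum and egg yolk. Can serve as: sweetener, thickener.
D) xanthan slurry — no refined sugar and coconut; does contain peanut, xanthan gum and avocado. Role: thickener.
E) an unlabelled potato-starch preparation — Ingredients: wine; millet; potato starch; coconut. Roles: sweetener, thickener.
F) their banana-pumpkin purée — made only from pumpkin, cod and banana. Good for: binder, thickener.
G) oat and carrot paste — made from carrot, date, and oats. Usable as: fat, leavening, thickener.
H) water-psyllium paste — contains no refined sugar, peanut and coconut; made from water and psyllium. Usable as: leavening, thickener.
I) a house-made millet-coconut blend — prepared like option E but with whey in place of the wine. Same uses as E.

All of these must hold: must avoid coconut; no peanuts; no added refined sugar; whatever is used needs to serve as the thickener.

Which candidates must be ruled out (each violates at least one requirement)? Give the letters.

A: only flaxseed; none excluded — keep
B: has brown sugar, so not no-added-sugar — reject
C: all constraints satisfied — valid
D: has peanut, so not peanut-free — no
E: has coconut, so not coconut-free — no
F: nothing on the exclusion list — keep
G: no refined sugar, no coconut — OK
H: nothing on the exclusion list — valid
I: has coconut, so not coconut-free — out

B, D, E, I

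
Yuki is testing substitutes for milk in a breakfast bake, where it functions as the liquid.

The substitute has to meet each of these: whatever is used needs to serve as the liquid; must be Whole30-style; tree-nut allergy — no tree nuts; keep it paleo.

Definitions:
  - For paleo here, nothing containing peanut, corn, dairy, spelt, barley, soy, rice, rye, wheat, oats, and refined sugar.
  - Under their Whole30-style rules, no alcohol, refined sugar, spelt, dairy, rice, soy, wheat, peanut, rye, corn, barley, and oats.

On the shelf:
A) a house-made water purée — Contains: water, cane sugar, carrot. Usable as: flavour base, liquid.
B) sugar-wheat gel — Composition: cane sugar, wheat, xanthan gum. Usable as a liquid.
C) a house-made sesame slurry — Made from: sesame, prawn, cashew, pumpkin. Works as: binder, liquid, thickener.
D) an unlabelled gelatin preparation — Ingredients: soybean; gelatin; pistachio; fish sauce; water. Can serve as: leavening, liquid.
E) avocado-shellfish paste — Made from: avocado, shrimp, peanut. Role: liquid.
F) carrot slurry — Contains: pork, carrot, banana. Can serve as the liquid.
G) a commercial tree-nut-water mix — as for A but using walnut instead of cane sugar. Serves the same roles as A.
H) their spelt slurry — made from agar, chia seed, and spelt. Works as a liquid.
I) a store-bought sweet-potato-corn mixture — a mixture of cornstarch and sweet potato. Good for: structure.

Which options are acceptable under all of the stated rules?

F

A: has cane sugar, so not paleo; has cane sugar, so not Whole30-style — out
B: has cane sugar, so not paleo; has cane sugar, so not Whole30-style — no
C: has cashew, so not tree-nut-free — no
D: has soybean, so not paleo; has soybean, so not Whole30-style (and 1 more) — reject
E: has peanut, so not paleo; has peanut, so not Whole30-style — no
F: no tree nuts, paleo — OK
G: has walnut, so not tree-nut-free — reject
H: has spelt, so not paleo; has spelt, so not Whole30-style — no
I: not usable as a liquid; has cornstarch, so not paleo (and 1 more) — reject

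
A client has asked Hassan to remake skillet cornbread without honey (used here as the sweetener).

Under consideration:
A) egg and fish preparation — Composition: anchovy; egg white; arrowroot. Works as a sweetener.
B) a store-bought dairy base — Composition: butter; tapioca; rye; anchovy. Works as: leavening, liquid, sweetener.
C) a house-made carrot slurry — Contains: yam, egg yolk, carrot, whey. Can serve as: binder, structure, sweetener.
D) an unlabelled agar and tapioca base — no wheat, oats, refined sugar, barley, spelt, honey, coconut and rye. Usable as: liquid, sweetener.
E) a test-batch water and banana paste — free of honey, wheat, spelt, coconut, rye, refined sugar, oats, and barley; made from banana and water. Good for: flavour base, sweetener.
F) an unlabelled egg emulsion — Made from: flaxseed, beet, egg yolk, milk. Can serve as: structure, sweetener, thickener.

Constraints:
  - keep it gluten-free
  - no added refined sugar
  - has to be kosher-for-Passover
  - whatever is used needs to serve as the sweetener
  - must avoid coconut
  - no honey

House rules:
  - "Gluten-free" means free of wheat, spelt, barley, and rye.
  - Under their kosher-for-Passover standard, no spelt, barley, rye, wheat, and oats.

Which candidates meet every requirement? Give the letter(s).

A, C, D, E, F

A: no refined sugar, kosher-for-Passover — keep
B: has rye, so not gluten-free; has rye, so not kosher-for-Passover — out
C: works as a sweetener, no coconut, gluten-free — OK
D: nothing on the exclusion list — OK
E: kosher-for-Passover, no coconut — valid
F: works as a sweetener, no honey, no refined sugar — OK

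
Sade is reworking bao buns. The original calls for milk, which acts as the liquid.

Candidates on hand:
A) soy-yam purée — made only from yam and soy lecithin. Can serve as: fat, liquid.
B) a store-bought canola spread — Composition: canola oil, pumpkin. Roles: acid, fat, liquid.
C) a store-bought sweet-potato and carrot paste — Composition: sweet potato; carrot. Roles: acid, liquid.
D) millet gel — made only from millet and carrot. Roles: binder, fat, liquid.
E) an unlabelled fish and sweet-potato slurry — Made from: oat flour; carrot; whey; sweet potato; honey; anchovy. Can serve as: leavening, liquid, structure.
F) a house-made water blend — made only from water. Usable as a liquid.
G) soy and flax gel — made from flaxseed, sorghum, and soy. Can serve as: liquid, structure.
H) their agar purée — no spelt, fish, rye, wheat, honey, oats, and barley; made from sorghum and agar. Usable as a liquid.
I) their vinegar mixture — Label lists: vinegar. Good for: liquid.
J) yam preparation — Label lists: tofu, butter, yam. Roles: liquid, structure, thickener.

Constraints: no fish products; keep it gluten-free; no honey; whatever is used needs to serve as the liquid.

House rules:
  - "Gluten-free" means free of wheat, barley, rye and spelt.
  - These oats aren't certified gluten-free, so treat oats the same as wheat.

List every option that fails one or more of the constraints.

E

A: nothing on the exclusion list — keep
B: no fish, gluten-free — keep
C: works as a liquid, no fish, gluten-free — keep
D: only millet and carrot; none excluded — valid
E: has oat flour, so not gluten-free; has anchovy, so not fish-free (and 1 more) — out
F: nothing on the exclusion list — valid
G: only soy, flaxseed, and sorghum; none excluded — valid
H: nothing on the exclusion list — valid
I: gluten-free, no fish — OK
J: every rule checks out — OK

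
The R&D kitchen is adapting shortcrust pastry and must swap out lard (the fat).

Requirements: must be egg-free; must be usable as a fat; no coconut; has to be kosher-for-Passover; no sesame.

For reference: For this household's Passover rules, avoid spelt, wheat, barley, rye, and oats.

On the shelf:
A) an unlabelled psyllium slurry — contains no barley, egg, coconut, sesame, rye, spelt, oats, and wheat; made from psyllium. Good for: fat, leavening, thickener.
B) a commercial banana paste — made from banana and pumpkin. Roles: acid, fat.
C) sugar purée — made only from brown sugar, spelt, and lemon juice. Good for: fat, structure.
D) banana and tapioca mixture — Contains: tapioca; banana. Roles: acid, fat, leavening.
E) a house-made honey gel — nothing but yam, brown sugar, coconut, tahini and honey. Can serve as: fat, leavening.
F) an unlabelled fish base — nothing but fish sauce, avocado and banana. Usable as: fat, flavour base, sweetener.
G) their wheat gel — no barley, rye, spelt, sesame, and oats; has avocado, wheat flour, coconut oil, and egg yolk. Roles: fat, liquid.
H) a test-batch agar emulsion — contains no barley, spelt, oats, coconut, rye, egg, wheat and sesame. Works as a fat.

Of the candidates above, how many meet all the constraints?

5

A: works as a fat, no egg, kosher-for-Passover — OK
B: only pumpkin and banana; none excluded — OK
C: has spelt, so not kosher-for-Passover — out
D: only tapioca and banana; none excluded — keep
E: has tahini, so not sesame-free; has coconut, so not coconut-free — no
F: only fish sauce, banana, and avocado; none excluded — keep
G: has wheat flour, so not kosher-for-Passover; has egg yolk, so not egg-free (and 1 more) — reject
H: works as a fat, no coconut, no egg — OK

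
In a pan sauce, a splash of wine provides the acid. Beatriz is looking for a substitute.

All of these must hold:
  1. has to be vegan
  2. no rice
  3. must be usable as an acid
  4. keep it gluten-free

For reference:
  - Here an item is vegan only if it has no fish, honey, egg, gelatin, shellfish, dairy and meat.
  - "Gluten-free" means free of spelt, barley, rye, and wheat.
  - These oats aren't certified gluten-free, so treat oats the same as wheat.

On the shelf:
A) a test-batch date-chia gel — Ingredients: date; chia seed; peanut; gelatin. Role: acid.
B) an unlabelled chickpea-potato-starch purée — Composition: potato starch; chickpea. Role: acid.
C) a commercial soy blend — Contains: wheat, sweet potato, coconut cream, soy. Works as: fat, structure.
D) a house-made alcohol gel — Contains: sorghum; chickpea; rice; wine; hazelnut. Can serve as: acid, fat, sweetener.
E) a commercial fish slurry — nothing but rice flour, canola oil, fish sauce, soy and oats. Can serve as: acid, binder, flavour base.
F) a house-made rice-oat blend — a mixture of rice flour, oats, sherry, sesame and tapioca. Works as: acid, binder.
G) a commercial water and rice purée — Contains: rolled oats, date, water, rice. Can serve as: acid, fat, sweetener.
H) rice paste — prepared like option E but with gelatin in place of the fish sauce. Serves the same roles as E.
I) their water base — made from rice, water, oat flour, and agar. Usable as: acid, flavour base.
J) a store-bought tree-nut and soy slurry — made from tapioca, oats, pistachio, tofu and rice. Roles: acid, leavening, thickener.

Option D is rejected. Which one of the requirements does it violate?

usable as an acid: satisfied
vegan: satisfied
gluten-free: satisfied
rice-free: has rice — fails

rice-free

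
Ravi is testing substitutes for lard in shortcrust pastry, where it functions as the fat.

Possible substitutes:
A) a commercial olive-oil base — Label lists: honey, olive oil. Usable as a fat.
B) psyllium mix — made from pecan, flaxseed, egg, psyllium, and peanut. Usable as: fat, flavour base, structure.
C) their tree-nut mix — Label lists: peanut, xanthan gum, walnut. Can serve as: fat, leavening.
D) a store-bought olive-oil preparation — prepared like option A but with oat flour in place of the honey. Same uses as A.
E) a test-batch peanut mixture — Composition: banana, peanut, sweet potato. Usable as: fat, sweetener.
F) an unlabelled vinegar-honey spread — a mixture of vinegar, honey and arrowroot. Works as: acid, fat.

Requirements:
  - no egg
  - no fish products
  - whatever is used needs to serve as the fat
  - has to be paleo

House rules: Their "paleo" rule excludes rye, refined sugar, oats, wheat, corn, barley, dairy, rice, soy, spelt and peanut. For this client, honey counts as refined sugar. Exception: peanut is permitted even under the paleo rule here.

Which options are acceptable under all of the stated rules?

C, E

A: has honey, so not paleo — no
B: has egg, so not egg-free — reject
C: peanut is permitted under the paleo carve-out; nothing else excluded — valid
D: has oat flour, so not paleo — out
E: peanut is permitted under the paleo carve-out; nothing else excluded — keep
F: has honey, so not paleo — out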